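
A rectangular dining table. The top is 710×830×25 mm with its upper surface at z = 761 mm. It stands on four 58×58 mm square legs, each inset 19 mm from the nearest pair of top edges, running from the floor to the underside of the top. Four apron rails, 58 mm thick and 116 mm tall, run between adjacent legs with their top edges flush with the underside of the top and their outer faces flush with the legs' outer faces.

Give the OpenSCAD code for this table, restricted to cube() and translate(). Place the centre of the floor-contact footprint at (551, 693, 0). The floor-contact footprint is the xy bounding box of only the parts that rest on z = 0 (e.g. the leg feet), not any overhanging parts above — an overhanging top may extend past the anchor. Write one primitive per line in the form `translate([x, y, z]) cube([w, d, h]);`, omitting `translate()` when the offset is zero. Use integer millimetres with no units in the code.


// leg_h = 761 - 25 = 736
// apron z = 736 - 116 = 620
translate([196, 278, 736]) cube([710, 830, 25]);
translate([215, 297, 0]) cube([58, 58, 736]);
translate([829, 297, 0]) cube([58, 58, 736]);
translate([215, 1031, 0]) cube([58, 58, 736]);
translate([829, 1031, 0]) cube([58, 58, 736]);
translate([273, 297, 620]) cube([556, 58, 116]);
translate([273, 1031, 620]) cube([556, 58, 116]);
translate([215, 355, 620]) cube([58, 676, 116]);
translate([829, 355, 620]) cube([58, 676, 116]);


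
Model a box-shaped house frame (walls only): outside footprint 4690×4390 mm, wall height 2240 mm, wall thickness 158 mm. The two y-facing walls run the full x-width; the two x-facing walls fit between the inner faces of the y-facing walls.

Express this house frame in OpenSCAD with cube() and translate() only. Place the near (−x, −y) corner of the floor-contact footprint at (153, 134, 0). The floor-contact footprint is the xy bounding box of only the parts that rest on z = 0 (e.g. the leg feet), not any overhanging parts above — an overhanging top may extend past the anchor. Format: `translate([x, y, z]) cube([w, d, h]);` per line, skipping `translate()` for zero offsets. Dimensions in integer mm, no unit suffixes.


translate([153, 134, 0]) cube([4690, 158, 2240]);
translate([153, 4366, 0]) cube([4690, 158, 2240]);
translate([153, 292, 0]) cube([158, 4074, 2240]);
translate([4685, 292, 0]) cube([158, 4074, 2240]);


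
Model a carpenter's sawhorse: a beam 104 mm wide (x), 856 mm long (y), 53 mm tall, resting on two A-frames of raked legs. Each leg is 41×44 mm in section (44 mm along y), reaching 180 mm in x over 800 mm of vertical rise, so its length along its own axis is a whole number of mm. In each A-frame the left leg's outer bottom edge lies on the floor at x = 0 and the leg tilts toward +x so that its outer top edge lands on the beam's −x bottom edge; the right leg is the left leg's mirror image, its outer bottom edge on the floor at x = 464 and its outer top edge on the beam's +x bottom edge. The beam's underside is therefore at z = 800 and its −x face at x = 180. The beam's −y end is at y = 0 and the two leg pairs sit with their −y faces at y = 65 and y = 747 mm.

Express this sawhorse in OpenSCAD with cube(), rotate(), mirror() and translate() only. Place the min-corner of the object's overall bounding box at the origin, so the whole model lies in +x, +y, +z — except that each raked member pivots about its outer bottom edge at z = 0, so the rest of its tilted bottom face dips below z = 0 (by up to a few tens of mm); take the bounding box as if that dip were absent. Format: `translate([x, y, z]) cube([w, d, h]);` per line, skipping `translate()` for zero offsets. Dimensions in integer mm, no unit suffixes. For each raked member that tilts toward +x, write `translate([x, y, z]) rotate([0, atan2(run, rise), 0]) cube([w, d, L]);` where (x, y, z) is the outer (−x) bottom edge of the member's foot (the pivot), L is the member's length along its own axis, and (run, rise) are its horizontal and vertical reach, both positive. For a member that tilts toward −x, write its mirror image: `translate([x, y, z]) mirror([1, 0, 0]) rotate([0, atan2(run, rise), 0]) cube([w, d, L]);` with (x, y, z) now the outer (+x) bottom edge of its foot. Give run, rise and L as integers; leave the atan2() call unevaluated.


translate([180, 0, 800]) cube([104, 856, 53]);
translate([0, 65, 0]) rotate([0, atan2(180, 800), 0]) cube([41, 44, 820]);
translate([464, 65, 0]) mirror([1, 0, 0]) rotate([0, atan2(180, 800), 0]) cube([41, 44, 820]);
translate([0, 747, 0]) rotate([0, atan2(180, 800), 0]) cube([41, 44, 820]);
translate([464, 747, 0]) mirror([1, 0, 0]) rotate([0, atan2(180, 800), 0]) cube([41, 44, 820]);


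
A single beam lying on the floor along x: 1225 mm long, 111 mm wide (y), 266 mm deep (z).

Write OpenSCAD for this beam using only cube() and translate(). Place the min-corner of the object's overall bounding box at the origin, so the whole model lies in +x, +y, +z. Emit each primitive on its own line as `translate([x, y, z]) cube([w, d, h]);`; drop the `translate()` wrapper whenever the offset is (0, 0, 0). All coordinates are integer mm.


cube([1225, 111, 266]);


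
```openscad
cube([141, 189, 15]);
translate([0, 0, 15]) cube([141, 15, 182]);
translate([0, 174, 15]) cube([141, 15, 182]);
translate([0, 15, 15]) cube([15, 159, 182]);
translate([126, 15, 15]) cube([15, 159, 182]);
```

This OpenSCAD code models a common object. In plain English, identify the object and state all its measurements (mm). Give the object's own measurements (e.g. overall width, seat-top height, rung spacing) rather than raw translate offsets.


An open-topped rectangular box: outside dimensions 141×189×197 mm, with a uniform wall and base thickness of 15 mm. The base is a full 141×189 slab on the floor; four walls sit on top of the base. The front and back walls (the −y and +y sides) span the full width; the two side walls fit between them.


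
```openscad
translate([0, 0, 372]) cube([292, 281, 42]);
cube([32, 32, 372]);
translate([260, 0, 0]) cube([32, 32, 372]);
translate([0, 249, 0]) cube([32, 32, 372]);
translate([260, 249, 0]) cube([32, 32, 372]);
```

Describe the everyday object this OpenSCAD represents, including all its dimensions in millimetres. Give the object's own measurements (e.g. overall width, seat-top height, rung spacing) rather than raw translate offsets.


A simple wooden stool: a rectangular seat 292 mm (x) by 281 mm (y), 42 mm thick, top face at z = 414 mm, on four square legs, each 32×32 mm in cross-section. The legs rest on z = 0, each flush with a corner of the seat.


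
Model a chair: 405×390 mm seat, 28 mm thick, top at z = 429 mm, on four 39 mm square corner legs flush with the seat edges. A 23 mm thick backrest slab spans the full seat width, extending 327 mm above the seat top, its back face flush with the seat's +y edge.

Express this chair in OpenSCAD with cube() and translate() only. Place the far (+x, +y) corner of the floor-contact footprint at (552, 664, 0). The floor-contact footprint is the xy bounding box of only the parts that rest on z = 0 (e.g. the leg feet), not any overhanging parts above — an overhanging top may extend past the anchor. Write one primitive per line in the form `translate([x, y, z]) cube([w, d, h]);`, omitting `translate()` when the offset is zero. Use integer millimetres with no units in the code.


translate([147, 274, 401]) cube([405, 390, 28]);
translate([147, 274, 0]) cube([39, 39, 401]);
translate([513, 274, 0]) cube([39, 39, 401]);
translate([147, 625, 0]) cube([39, 39, 401]);
translate([513, 625, 0]) cube([39, 39, 401]);
translate([147, 641, 429]) cube([405, 23, 327]);


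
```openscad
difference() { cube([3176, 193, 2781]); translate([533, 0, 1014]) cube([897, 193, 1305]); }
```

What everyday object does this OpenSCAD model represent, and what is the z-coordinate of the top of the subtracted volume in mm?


A wall with a window opening. The window head height is 2319 mm.

A wall with a rectangular opening subtracted — a window. Sill at z = 1014, opening 1305 mm tall, so the head is at 1014 + 1305 = 2319 mm.


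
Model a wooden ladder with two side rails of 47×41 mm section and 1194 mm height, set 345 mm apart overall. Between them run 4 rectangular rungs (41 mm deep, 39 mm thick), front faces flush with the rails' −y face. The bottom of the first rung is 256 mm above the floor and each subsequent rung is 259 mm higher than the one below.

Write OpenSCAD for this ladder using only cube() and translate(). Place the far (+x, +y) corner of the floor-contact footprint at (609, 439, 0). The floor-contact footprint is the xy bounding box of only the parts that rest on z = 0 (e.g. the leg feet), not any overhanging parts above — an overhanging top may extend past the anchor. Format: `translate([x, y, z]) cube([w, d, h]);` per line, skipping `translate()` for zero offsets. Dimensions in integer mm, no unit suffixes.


translate([264, 398, 0]) cube([47, 41, 1194]);
translate([562, 398, 0]) cube([47, 41, 1194]);
translate([311, 398, 256]) cube([251, 41, 39]);
translate([311, 398, 515]) cube([251, 41, 39]);
translate([311, 398, 774]) cube([251, 41, 39]);
translate([311, 398, 1033]) cube([251, 41, 39]);


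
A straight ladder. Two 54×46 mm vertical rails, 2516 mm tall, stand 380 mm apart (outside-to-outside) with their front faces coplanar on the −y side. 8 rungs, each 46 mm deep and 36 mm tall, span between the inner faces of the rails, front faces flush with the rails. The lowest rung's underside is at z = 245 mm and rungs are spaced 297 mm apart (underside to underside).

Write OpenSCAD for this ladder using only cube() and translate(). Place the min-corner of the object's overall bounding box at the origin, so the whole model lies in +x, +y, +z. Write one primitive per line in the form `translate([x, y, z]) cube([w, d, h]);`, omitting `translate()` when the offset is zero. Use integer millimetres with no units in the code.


cube([54, 46, 2516]);
translate([326, 0, 0]) cube([54, 46, 2516]);
translate([54, 0, 245]) cube([272, 46, 36]);
translate([54, 0, 542]) cube([272, 46, 36]);
translate([54, 0, 839]) cube([272, 46, 36]);
translate([54, 0, 1136]) cube([272, 46, 36]);
translate([54, 0, 1433]) cube([272, 46, 36]);
translate([54, 0, 1730]) cube([272, 46, 36]);
translate([54, 0, 2027]) cube([272, 46, 36]);
translate([54, 0, 2324]) cube([272, 46, 36]);


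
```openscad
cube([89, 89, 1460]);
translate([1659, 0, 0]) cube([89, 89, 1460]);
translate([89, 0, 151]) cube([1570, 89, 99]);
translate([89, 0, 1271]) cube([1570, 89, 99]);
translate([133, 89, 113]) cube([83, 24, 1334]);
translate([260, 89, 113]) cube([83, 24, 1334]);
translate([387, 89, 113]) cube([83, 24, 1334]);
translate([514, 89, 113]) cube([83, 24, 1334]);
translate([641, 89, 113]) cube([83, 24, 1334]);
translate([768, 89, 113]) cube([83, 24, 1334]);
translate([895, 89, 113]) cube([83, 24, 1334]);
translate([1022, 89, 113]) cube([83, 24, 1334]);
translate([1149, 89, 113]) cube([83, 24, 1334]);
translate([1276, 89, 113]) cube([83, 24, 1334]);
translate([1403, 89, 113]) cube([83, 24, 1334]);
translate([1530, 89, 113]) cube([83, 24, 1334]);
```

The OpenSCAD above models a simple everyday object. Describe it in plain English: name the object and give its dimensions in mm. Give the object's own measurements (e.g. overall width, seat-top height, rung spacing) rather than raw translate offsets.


A fence section. Two 89×89 mm posts, 1460 mm tall, stand on the floor with a clear span of 1570 mm between their inner faces. Two horizontal rails of 89×99 mm section span the gap between the posts with their undersides at z = 151 mm and z = 1271 mm, flush with the posts' −y face. 12 pickets, each 83 mm wide, 24 mm thick and 1334 mm tall, are fixed to the +y face of the rails with their bottoms at z = 113 mm, spaced across the span with a 44 mm gap after the −x post and between neighbouring pickets, with 46 mm left before the +x post.


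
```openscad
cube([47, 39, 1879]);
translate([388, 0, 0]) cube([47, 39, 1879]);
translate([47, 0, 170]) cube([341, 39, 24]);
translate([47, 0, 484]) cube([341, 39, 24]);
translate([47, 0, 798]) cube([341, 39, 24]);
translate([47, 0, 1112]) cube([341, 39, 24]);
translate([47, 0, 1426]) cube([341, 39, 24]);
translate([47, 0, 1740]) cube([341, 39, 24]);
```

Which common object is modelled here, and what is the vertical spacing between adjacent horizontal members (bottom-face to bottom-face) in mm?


A ladder. The rung spacing is 314 mm.

Two tall 47×39 posts with 6 short bars between them — a ladder. Adjacent rungs sit at z = 170 and z = 484, so the spacing is 484 − 170 = 314 mm.


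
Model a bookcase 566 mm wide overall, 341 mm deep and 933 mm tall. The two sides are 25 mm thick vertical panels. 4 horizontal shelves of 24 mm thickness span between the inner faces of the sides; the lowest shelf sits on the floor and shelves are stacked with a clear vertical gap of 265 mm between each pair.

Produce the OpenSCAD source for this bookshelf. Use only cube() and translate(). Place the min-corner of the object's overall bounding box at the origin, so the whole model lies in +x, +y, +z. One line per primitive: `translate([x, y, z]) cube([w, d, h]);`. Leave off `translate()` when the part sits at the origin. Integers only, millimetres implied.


cube([25, 341, 933]);
translate([541, 0, 0]) cube([25, 341, 933]);
translate([25, 0, 0]) cube([516, 341, 24]);
translate([25, 0, 289]) cube([516, 341, 24]);
translate([25, 0, 578]) cube([516, 341, 24]);
translate([25, 0, 867]) cube([516, 341, 24]);


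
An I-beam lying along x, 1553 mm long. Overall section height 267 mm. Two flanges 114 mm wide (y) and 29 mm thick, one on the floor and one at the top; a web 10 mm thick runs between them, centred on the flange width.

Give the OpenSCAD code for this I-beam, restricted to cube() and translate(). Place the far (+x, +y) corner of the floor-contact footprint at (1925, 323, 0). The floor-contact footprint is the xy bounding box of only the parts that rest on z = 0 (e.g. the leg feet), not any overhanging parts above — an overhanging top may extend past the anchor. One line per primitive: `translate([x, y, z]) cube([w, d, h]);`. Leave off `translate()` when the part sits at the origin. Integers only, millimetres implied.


translate([372, 209, 0]) cube([1553, 114, 29]);
translate([372, 261, 29]) cube([1553, 10, 209]);
translate([372, 209, 238]) cube([1553, 114, 29]);


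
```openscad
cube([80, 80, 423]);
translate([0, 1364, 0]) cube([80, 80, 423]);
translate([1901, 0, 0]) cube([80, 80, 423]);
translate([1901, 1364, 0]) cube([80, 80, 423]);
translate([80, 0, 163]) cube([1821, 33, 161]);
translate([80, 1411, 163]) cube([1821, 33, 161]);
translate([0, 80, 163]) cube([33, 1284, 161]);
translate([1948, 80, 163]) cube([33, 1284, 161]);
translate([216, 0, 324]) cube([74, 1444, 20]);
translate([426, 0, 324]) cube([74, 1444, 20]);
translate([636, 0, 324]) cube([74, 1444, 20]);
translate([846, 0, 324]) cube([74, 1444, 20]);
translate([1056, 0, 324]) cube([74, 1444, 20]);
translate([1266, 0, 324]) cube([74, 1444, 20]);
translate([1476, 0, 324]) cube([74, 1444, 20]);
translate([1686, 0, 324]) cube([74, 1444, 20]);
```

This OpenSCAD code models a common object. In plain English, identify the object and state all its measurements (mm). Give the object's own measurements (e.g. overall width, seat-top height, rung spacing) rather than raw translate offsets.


A bed frame 1981 mm long (x) by 1444 mm wide (y). Four 80×80 mm corner posts, 423 mm tall, at the corners of the footprint. Four rails of 33 mm thickness and 161 mm height run between adjacent posts with their undersides at z = 163 mm, their outer faces flush with the outside of the frame (the two x-running rails run between the posts' inner faces; the two y-running rails run between the posts' inner faces). 8 slats, each 74 mm wide (x) and 20 mm thick, lie across the top of the two x-running rails, running the full 1444 mm width of the frame in y; along x they sit between the end posts with a 136 mm gap after the −x posts and between neighbouring slats, leaving 141 mm before the +x posts.


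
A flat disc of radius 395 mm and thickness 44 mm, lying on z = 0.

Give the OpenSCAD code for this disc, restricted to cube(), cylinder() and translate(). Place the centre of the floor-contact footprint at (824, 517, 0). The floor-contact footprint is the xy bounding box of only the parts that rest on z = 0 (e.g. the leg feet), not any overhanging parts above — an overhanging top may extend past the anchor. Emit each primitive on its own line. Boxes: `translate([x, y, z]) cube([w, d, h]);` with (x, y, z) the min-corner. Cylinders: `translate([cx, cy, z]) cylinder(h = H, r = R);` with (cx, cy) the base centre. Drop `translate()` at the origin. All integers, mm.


translate([824, 517, 0]) cylinder(h = 44, r = 395);


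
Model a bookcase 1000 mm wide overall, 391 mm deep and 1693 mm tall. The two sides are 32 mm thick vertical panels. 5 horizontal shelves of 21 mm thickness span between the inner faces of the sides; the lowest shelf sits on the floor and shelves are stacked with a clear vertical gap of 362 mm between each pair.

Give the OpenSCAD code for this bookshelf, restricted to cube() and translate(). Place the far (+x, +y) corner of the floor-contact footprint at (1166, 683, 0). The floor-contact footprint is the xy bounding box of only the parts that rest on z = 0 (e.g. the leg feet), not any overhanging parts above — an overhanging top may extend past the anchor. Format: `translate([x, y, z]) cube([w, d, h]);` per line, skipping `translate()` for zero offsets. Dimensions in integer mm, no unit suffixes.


translate([166, 292, 0]) cube([32, 391, 1693]);
translate([1134, 292, 0]) cube([32, 391, 1693]);
translate([198, 292, 0]) cube([936, 391, 21]);
translate([198, 292, 383]) cube([936, 391, 21]);
translate([198, 292, 766]) cube([936, 391, 21]);
translate([198, 292, 1149]) cube([936, 391, 21]);
translate([198, 292, 1532]) cube([936, 391, 21]);


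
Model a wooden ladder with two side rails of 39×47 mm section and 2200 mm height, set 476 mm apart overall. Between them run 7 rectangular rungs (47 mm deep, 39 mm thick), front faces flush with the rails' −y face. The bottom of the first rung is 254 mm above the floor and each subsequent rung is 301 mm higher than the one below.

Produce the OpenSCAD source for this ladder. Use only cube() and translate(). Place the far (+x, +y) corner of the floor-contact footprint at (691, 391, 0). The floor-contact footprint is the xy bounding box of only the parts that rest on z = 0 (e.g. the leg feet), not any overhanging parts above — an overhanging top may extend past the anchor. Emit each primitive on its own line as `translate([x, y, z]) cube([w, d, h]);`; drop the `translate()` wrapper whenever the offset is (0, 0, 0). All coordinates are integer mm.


translate([215, 344, 0]) cube([39, 47, 2200]);
translate([652, 344, 0]) cube([39, 47, 2200]);
translate([254, 344, 254]) cube([398, 47, 39]);
translate([254, 344, 555]) cube([398, 47, 39]);
translate([254, 344, 856]) cube([398, 47, 39]);
translate([254, 344, 1157]) cube([398, 47, 39]);
translate([254, 344, 1458]) cube([398, 47, 39]);
translate([254, 344, 1759]) cube([398, 47, 39]);
translate([254, 344, 2060]) cube([398, 47, 39]);


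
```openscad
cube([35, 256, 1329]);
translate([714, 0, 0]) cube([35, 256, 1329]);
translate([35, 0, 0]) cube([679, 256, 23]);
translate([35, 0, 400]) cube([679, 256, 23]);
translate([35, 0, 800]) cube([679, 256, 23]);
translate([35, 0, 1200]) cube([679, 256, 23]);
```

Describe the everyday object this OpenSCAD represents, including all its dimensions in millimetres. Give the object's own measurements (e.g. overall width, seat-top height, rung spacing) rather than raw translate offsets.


An open bookshelf. Two side panels, each 35 mm thick, 256 mm deep and 1329 mm tall, stand 749 mm apart (outside-to-outside). Between them sit 4 shelves, each 23 mm thick and 256 mm deep, spanning the full gap between the sides. The bottom shelf rests on the floor (its underside at z = 0) and the clear gap between one shelf's top and the next shelf's underside is 377 mm.


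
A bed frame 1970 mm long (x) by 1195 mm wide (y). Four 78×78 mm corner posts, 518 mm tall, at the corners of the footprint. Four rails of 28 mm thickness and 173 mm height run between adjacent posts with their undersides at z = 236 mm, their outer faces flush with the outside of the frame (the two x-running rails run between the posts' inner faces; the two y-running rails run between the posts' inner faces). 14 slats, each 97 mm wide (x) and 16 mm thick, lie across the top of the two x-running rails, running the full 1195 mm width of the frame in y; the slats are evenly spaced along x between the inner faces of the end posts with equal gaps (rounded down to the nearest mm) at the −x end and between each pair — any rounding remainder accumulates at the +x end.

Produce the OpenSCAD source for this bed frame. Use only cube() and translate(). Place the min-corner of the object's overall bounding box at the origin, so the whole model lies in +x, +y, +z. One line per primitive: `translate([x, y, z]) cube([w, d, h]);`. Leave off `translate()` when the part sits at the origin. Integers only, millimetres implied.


cube([78, 78, 518]);
translate([0, 1117, 0]) cube([78, 78, 518]);
translate([1892, 0, 0]) cube([78, 78, 518]);
translate([1892, 1117, 0]) cube([78, 78, 518]);
translate([78, 0, 236]) cube([1814, 28, 173]);
translate([78, 1167, 236]) cube([1814, 28, 173]);
translate([0, 78, 236]) cube([28, 1039, 173]);
translate([1942, 78, 236]) cube([28, 1039, 173]);
translate([108, 0, 409]) cube([97, 1195, 16]);
translate([235, 0, 409]) cube([97, 1195, 16]);
translate([362, 0, 409]) cube([97, 1195, 16]);
translate([489, 0, 409]) cube([97, 1195, 16]);
translate([616, 0, 409]) cube([97, 1195, 16]);
translate([743, 0, 409]) cube([97, 1195, 16]);
translate([870, 0, 409]) cube([97, 1195, 16]);
translate([997, 0, 409]) cube([97, 1195, 16]);
translate([1124, 0, 409]) cube([97, 1195, 16]);
translate([1251, 0, 409]) cube([97, 1195, 16]);
translate([1378, 0, 409]) cube([97, 1195, 16]);
translate([1505, 0, 409]) cube([97, 1195, 16]);
translate([1632, 0, 409]) cube([97, 1195, 16]);
translate([1759, 0, 409]) cube([97, 1195, 16]);


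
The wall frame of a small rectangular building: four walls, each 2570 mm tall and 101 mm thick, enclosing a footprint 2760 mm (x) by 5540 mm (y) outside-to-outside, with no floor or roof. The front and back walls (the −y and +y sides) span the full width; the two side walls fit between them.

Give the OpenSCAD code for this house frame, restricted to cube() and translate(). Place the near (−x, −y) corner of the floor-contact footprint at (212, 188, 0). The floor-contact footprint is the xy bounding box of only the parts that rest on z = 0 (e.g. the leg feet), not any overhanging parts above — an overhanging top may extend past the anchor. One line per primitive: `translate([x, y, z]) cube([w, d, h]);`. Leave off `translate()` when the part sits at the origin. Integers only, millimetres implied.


translate([212, 188, 0]) cube([2760, 101, 2570]);
translate([212, 5627, 0]) cube([2760, 101, 2570]);
translate([212, 289, 0]) cube([101, 5338, 2570]);
translate([2871, 289, 0]) cube([101, 5338, 2570]);


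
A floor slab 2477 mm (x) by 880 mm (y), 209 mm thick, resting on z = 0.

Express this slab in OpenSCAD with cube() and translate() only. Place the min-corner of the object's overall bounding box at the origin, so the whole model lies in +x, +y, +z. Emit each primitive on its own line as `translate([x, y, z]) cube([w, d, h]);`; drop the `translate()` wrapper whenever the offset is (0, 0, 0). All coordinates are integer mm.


cube([2477, 880, 209]);


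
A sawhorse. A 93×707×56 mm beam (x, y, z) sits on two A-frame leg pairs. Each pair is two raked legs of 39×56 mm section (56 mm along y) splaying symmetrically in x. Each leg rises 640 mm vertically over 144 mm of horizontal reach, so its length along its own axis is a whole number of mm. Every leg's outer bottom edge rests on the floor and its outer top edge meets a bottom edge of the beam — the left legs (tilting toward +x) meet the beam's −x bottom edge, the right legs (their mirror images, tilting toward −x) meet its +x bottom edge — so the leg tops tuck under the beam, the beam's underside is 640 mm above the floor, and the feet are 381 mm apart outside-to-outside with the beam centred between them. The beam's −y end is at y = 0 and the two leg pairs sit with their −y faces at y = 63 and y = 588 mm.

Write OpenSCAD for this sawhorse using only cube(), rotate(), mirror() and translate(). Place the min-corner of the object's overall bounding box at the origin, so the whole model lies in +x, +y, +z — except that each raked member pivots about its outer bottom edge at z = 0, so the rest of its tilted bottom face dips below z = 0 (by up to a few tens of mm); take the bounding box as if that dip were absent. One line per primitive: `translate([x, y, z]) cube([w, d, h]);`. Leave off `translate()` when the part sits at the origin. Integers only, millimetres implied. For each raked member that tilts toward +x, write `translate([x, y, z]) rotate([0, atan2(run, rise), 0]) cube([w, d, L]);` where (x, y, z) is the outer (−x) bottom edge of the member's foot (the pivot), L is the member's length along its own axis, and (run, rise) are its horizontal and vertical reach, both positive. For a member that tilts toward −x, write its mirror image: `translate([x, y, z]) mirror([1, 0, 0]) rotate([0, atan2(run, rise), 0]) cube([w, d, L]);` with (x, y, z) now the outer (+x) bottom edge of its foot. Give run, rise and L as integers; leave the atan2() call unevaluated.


translate([144, 0, 640]) cube([93, 707, 56]);
translate([0, 63, 0]) rotate([0, atan2(144, 640), 0]) cube([39, 56, 656]);
translate([381, 63, 0]) mirror([1, 0, 0]) rotate([0, atan2(144, 640), 0]) cube([39, 56, 656]);
translate([0, 588, 0]) rotate([0, atan2(144, 640), 0]) cube([39, 56, 656]);
translate([381, 588, 0]) mirror([1, 0, 0]) rotate([0, atan2(144, 640), 0]) cube([39, 56, 656]);


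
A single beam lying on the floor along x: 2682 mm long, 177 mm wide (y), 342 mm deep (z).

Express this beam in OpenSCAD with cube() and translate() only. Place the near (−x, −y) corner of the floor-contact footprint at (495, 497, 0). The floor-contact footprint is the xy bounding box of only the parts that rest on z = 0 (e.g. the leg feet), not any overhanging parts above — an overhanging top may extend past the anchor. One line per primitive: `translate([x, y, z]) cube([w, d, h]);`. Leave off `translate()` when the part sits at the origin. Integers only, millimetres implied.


translate([495, 497, 0]) cube([2682, 177, 342]);


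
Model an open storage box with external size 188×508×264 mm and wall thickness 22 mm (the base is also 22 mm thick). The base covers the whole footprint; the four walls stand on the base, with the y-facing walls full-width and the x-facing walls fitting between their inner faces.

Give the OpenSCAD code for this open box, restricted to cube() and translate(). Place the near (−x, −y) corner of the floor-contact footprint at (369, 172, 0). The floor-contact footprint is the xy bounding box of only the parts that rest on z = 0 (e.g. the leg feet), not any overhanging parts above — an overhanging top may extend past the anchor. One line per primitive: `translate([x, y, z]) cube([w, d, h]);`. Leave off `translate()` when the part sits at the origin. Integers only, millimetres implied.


translate([369, 172, 0]) cube([188, 508, 22]);
translate([369, 172, 22]) cube([188, 22, 242]);
translate([369, 658, 22]) cube([188, 22, 242]);
translate([369, 194, 22]) cube([22, 464, 242]);
translate([535, 194, 22]) cube([22, 464, 242]);


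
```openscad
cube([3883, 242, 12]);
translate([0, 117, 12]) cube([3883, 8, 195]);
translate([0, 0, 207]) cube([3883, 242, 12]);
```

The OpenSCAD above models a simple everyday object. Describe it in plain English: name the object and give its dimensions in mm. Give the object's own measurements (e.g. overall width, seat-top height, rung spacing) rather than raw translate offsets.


An I-beam lying along x, 3883 mm long. Overall section height 219 mm. Two flanges 242 mm wide (y) and 12 mm thick, one on the floor and one at the top; a web 8 mm thick runs between them, centred on the flange width.


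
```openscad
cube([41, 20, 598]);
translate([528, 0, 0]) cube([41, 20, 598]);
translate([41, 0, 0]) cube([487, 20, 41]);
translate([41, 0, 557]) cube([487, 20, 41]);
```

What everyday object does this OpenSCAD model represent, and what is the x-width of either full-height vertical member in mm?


A picture frame. The border width is 41 mm.

Four thin pieces enclosing a rectangular opening — a picture frame. The two full-height stiles are 598 mm tall; the top rail sits at z = 557 and is 41 mm tall, so the border above the opening is 598 − 557 = 41 mm, matching the stile x-width.


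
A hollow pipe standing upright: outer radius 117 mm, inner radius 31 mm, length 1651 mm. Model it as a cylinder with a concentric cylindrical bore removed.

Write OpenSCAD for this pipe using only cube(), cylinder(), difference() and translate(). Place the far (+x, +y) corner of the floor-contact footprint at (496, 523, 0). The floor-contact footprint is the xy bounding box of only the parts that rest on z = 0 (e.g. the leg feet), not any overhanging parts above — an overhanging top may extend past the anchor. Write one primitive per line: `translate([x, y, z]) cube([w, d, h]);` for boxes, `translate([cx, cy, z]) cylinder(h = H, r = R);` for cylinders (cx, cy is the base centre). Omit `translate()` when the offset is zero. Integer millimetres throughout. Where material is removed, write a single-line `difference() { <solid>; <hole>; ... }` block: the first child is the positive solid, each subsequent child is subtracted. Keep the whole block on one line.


difference() { translate([379, 406, 0]) cylinder(h = 1651, r = 117); translate([379, 406, 0]) cylinder(h = 1651, r = 31); }


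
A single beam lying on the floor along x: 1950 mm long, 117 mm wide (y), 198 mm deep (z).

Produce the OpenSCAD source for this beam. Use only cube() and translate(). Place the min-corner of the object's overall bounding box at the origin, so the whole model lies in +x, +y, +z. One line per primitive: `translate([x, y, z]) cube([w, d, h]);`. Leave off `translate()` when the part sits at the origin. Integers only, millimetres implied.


cube([1950, 117, 198]);


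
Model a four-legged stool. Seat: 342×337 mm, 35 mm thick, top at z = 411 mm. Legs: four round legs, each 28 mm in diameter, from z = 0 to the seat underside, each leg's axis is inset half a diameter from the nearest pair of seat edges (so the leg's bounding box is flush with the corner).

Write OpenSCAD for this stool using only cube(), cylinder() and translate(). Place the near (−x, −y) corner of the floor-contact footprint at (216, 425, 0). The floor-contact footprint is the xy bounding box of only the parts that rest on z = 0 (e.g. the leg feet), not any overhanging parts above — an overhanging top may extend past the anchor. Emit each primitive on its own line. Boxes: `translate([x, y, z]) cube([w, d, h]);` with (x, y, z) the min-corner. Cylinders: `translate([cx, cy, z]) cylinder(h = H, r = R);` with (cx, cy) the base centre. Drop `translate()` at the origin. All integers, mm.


translate([216, 425, 376]) cube([342, 337, 35]);
translate([230, 439, 0]) cylinder(h = 376, r = 14);
translate([544, 439, 0]) cylinder(h = 376, r = 14);
translate([230, 748, 0]) cylinder(h = 376, r = 14);
translate([544, 748, 0]) cylinder(h = 376, r = 14);


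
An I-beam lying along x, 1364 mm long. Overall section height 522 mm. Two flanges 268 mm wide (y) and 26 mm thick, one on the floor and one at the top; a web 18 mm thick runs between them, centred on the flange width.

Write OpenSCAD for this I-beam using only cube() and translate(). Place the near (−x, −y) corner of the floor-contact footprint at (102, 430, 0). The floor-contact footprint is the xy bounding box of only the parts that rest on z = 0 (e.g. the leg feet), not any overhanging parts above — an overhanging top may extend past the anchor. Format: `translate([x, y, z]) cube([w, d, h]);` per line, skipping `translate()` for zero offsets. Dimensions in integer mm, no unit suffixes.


translate([102, 430, 0]) cube([1364, 268, 26]);
translate([102, 555, 26]) cube([1364, 18, 470]);
translate([102, 430, 496]) cube([1364, 268, 26]);


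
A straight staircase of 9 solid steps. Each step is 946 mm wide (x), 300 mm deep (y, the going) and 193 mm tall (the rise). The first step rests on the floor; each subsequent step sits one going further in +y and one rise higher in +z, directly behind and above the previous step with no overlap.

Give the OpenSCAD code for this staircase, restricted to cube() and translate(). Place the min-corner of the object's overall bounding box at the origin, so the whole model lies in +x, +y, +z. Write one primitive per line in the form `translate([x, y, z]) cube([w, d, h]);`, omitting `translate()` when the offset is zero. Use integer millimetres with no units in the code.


cube([946, 300, 193]);
translate([0, 300, 193]) cube([946, 300, 193]);
translate([0, 600, 386]) cube([946, 300, 193]);
translate([0, 900, 579]) cube([946, 300, 193]);
translate([0, 1200, 772]) cube([946, 300, 193]);
translate([0, 1500, 965]) cube([946, 300, 193]);
translate([0, 1800, 1158]) cube([946, 300, 193]);
translate([0, 2100, 1351]) cube([946, 300, 193]);
translate([0, 2400, 1544]) cube([946, 300, 193]);


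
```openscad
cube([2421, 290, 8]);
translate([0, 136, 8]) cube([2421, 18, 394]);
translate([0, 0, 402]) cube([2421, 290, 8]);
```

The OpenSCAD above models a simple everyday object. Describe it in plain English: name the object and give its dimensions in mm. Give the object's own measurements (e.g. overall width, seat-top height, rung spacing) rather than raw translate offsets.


An I-beam lying along x, 2421 mm long. Overall section height 410 mm. Two flanges 290 mm wide (y) and 8 mm thick, one on the floor and one at the top; a web 18 mm thick runs between them, centred on the flange width.


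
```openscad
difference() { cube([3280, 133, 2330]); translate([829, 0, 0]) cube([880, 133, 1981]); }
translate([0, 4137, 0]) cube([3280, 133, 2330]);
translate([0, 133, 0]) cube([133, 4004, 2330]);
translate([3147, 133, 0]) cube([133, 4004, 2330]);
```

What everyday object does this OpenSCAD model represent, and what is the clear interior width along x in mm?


A single room. The interior width is 3014 mm.

Four walls enclosing a rectangle with a door in the front wall — a room. Outside width 3280 minus two 133 mm walls gives 3014 mm.


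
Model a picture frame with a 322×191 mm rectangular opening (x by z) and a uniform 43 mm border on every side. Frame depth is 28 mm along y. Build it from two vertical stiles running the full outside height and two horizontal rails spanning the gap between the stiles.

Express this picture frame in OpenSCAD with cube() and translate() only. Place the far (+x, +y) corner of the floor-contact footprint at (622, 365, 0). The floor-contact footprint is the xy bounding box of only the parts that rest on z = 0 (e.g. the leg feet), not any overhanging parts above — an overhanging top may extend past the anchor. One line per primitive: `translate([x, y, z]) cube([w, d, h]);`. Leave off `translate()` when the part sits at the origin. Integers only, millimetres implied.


translate([214, 337, 0]) cube([43, 28, 277]);
translate([579, 337, 0]) cube([43, 28, 277]);
translate([257, 337, 0]) cube([322, 28, 43]);
translate([257, 337, 234]) cube([322, 28, 43]);


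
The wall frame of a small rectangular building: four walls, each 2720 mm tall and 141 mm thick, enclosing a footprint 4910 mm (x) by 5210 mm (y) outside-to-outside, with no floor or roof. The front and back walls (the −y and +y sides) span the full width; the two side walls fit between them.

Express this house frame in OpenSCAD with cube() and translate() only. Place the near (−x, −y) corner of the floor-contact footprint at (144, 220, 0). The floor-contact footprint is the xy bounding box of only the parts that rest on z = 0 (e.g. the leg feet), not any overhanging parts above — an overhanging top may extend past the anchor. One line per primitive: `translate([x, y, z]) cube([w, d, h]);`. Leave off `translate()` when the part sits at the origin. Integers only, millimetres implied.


translate([144, 220, 0]) cube([4910, 141, 2720]);
translate([144, 5289, 0]) cube([4910, 141, 2720]);
translate([144, 361, 0]) cube([141, 4928, 2720]);
translate([4913, 361, 0]) cube([141, 4928, 2720]);


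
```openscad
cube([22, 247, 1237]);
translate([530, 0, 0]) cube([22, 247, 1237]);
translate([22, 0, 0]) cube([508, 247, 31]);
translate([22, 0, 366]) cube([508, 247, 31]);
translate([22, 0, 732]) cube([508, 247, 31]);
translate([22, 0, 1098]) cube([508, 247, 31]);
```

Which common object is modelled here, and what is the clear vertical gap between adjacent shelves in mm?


A bookshelf. The clear shelf gap is 335 mm.

Two tall side panels with 4 horizontal boards between them — a bookshelf. The first two shelf undersides are at z = 0 and z = 366; with shelf thickness 31, the clear gap is 366 − 0 − 31 = 335 mm.


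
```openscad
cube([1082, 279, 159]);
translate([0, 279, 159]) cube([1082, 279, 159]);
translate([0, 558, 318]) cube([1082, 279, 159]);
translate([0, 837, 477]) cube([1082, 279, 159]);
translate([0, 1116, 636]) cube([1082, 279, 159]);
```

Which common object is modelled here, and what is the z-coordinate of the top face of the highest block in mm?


A staircase. The total rise is 795 mm.

5 identical blocks, each offset up and back from the previous — a staircase. Each step is 159 mm tall and there are 5 of them, so the total rise is 5 × 159 = 795 mm.


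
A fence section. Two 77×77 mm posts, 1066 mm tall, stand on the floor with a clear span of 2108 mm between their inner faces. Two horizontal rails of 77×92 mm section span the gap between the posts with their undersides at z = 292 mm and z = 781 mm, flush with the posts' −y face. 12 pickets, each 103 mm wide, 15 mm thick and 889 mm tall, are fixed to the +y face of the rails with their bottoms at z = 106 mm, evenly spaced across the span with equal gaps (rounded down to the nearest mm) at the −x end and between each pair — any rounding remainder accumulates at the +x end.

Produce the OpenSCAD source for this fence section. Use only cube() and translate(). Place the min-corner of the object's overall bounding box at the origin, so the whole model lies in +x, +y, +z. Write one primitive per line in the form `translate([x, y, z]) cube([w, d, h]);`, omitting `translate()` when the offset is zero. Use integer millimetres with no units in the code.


cube([77, 77, 1066]);
translate([2185, 0, 0]) cube([77, 77, 1066]);
translate([77, 0, 292]) cube([2108, 77, 92]);
translate([77, 0, 781]) cube([2108, 77, 92]);
translate([144, 77, 106]) cube([103, 15, 889]);
translate([314, 77, 106]) cube([103, 15, 889]);
translate([484, 77, 106]) cube([103, 15, 889]);
translate([654, 77, 106]) cube([103, 15, 889]);
translate([824, 77, 106]) cube([103, 15, 889]);
translate([994, 77, 106]) cube([103, 15, 889]);
translate([1164, 77, 106]) cube([103, 15, 889]);
translate([1334, 77, 106]) cube([103, 15, 889]);
translate([1504, 77, 106]) cube([103, 15, 889]);
translate([1674, 77, 106]) cube([103, 15, 889]);
translate([1844, 77, 106]) cube([103, 15, 889]);
translate([2014, 77, 106]) cube([103, 15, 889]);


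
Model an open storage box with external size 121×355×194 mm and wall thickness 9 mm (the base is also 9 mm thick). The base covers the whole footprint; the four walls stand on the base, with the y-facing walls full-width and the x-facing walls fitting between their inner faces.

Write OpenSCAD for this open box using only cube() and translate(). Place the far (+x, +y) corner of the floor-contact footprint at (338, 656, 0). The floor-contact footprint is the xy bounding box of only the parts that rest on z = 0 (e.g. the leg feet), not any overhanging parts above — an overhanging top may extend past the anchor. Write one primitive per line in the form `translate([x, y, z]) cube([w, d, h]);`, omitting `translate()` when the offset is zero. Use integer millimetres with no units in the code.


translate([217, 301, 0]) cube([121, 355, 9]);
translate([217, 301, 9]) cube([121, 9, 185]);
translate([217, 647, 9]) cube([121, 9, 185]);
translate([217, 310, 9]) cube([9, 337, 185]);
translate([329, 310, 9]) cube([9, 337, 185]);
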